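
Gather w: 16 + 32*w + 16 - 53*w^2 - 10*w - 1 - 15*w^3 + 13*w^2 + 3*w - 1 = -15*w^3 - 40*w^2 + 25*w + 30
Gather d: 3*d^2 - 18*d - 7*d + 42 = 3*d^2 - 25*d + 42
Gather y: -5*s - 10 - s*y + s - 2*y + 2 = -4*s + y*(-s - 2) - 8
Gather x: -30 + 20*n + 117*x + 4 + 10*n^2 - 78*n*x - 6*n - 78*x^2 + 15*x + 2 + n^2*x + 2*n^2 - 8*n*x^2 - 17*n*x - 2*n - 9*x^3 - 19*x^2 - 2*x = 12*n^2 + 12*n - 9*x^3 + x^2*(-8*n - 97) + x*(n^2 - 95*n + 130) - 24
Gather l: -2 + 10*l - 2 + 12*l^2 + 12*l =12*l^2 + 22*l - 4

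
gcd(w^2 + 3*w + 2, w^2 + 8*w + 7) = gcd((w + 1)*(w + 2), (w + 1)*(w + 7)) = w + 1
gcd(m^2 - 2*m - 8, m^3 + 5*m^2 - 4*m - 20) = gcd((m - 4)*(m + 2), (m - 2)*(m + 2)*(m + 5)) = m + 2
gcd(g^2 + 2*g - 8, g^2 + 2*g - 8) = g^2 + 2*g - 8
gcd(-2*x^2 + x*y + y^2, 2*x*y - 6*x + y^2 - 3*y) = 2*x + y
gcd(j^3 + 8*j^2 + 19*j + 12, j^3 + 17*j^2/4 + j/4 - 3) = j^2 + 5*j + 4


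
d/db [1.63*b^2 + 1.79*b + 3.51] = 3.26*b + 1.79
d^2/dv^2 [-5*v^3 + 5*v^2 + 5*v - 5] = 10 - 30*v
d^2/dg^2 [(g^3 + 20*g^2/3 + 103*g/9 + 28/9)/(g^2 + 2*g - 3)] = 4*(23*g^3 + 231*g^2 + 669*g + 677)/(9*(g^6 + 6*g^5 + 3*g^4 - 28*g^3 - 9*g^2 + 54*g - 27))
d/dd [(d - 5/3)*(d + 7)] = 2*d + 16/3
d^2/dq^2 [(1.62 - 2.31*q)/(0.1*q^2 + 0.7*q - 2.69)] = (-(0.2*q + 0.7)*(0.4*q + 1.4)*(2.31*q - 1.62) + (1.386*q + 2.91)*(0.1*q^2 + 0.7*q - 2.69))/(0.1*q^2 + 0.7*q - 2.69)^3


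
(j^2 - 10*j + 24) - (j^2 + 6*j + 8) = 16 - 16*j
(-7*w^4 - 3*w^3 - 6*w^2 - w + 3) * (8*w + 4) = -56*w^5 - 52*w^4 - 60*w^3 - 32*w^2 + 20*w + 12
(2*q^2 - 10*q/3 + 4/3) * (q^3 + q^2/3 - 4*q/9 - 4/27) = 2*q^5 - 8*q^4/3 - 2*q^3/3 + 44*q^2/27 - 8*q/81 - 16/81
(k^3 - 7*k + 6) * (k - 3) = k^4 - 3*k^3 - 7*k^2 + 27*k - 18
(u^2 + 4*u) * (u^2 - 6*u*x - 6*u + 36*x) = u^4 - 6*u^3*x - 2*u^3 + 12*u^2*x - 24*u^2 + 144*u*x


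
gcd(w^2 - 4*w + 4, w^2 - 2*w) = w - 2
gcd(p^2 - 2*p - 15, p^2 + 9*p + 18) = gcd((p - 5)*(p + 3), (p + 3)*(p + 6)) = p + 3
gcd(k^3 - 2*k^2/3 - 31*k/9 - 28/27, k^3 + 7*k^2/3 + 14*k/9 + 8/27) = k^2 + 5*k/3 + 4/9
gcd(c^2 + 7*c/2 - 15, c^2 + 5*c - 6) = c + 6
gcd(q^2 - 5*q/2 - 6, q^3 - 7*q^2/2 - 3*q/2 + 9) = q + 3/2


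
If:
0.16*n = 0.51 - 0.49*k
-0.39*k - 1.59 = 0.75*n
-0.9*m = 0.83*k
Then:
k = 2.09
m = -1.93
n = -3.21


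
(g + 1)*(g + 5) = g^2 + 6*g + 5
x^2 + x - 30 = (x - 5)*(x + 6)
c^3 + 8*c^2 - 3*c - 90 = (c - 3)*(c + 5)*(c + 6)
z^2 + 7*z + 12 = (z + 3)*(z + 4)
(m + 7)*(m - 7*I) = m^2 + 7*m - 7*I*m - 49*I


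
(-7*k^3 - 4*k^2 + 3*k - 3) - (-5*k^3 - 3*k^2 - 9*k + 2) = -2*k^3 - k^2 + 12*k - 5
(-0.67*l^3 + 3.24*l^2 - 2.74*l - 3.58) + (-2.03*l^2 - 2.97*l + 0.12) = -0.67*l^3 + 1.21*l^2 - 5.71*l - 3.46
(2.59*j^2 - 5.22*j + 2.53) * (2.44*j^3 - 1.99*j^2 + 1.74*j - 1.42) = 6.3196*j^5 - 17.8909*j^4 + 21.0676*j^3 - 17.7953*j^2 + 11.8146*j - 3.5926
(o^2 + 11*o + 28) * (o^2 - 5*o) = o^4 + 6*o^3 - 27*o^2 - 140*o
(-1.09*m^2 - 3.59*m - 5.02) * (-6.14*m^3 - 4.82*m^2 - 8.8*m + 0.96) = 6.6926*m^5 + 27.2964*m^4 + 57.7186*m^3 + 54.742*m^2 + 40.7296*m - 4.8192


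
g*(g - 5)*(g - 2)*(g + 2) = g^4 - 5*g^3 - 4*g^2 + 20*g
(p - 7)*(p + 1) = p^2 - 6*p - 7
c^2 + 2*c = c*(c + 2)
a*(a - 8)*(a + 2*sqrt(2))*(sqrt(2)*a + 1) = sqrt(2)*a^4 - 8*sqrt(2)*a^3 + 5*a^3 - 40*a^2 + 2*sqrt(2)*a^2 - 16*sqrt(2)*a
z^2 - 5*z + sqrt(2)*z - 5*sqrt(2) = (z - 5)*(z + sqrt(2))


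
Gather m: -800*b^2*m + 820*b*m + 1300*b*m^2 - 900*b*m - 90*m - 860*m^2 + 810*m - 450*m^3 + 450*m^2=-450*m^3 + m^2*(1300*b - 410) + m*(-800*b^2 - 80*b + 720)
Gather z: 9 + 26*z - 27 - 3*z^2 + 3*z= -3*z^2 + 29*z - 18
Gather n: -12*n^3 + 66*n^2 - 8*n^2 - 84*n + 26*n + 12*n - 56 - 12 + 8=-12*n^3 + 58*n^2 - 46*n - 60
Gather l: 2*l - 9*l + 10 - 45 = -7*l - 35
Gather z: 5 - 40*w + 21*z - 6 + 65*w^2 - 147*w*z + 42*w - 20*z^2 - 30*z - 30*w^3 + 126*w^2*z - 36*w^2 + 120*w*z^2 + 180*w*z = -30*w^3 + 29*w^2 + 2*w + z^2*(120*w - 20) + z*(126*w^2 + 33*w - 9) - 1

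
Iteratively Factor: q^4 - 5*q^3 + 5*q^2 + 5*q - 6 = (q - 3)*(q^3 - 2*q^2 - q + 2) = (q - 3)*(q - 1)*(q^2 - q - 2) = (q - 3)*(q - 1)*(q + 1)*(q - 2)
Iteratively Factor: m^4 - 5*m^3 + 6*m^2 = (m)*(m^3 - 5*m^2 + 6*m) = m*(m - 3)*(m^2 - 2*m) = m*(m - 3)*(m - 2)*(m)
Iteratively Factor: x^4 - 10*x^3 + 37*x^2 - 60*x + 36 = (x - 2)*(x^3 - 8*x^2 + 21*x - 18) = (x - 2)^2*(x^2 - 6*x + 9) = (x - 3)*(x - 2)^2*(x - 3)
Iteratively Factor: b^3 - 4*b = (b + 2)*(b^2 - 2*b) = (b - 2)*(b + 2)*(b)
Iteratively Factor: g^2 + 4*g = (g + 4)*(g)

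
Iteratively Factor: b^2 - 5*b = (b - 5)*(b)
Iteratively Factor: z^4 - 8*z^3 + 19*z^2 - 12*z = (z - 3)*(z^3 - 5*z^2 + 4*z) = (z - 4)*(z - 3)*(z^2 - z) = (z - 4)*(z - 3)*(z - 1)*(z)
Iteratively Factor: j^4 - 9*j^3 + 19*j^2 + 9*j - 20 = (j - 4)*(j^3 - 5*j^2 - j + 5) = (j - 5)*(j - 4)*(j^2 - 1) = (j - 5)*(j - 4)*(j - 1)*(j + 1)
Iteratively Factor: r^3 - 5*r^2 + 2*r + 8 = (r - 2)*(r^2 - 3*r - 4) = (r - 2)*(r + 1)*(r - 4)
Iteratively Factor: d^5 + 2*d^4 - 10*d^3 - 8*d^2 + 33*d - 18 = (d - 2)*(d^4 + 4*d^3 - 2*d^2 - 12*d + 9) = (d - 2)*(d - 1)*(d^3 + 5*d^2 + 3*d - 9) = (d - 2)*(d - 1)*(d + 3)*(d^2 + 2*d - 3) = (d - 2)*(d - 1)*(d + 3)^2*(d - 1)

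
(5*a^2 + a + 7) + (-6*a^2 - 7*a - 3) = -a^2 - 6*a + 4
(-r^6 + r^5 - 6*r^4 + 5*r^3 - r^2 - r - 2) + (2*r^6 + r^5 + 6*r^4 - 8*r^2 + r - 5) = r^6 + 2*r^5 + 5*r^3 - 9*r^2 - 7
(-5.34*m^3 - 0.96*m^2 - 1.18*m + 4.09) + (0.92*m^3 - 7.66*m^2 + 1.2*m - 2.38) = -4.42*m^3 - 8.62*m^2 + 0.02*m + 1.71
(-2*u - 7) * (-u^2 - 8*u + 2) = 2*u^3 + 23*u^2 + 52*u - 14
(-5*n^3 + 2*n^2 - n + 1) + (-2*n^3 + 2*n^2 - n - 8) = -7*n^3 + 4*n^2 - 2*n - 7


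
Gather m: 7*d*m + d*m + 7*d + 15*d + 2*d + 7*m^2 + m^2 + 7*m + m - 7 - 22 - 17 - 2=24*d + 8*m^2 + m*(8*d + 8) - 48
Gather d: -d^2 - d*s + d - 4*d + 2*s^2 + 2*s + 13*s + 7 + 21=-d^2 + d*(-s - 3) + 2*s^2 + 15*s + 28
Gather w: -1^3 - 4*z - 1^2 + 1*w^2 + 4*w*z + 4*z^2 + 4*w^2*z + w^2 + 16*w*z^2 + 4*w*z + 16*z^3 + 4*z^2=w^2*(4*z + 2) + w*(16*z^2 + 8*z) + 16*z^3 + 8*z^2 - 4*z - 2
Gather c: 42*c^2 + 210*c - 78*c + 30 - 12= 42*c^2 + 132*c + 18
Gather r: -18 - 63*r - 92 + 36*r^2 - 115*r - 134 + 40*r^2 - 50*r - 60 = 76*r^2 - 228*r - 304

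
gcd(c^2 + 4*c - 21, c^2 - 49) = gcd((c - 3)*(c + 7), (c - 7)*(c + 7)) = c + 7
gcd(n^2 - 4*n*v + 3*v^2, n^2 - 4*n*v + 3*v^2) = n^2 - 4*n*v + 3*v^2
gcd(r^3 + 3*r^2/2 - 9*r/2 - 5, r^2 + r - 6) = r - 2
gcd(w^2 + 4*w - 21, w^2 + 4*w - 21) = w^2 + 4*w - 21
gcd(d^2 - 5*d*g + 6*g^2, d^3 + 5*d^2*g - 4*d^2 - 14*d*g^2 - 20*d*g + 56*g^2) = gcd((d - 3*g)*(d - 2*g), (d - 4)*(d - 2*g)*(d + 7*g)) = d - 2*g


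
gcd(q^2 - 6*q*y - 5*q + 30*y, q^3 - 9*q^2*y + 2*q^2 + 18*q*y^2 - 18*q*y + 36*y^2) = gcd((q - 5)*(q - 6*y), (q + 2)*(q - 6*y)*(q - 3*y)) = -q + 6*y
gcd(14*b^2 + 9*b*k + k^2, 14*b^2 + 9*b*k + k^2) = 14*b^2 + 9*b*k + k^2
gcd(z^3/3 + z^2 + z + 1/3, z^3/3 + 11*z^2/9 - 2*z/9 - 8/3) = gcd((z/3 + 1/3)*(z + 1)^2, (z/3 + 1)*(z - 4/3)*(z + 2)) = 1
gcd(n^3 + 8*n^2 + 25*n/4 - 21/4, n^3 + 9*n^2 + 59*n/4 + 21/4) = n^2 + 17*n/2 + 21/2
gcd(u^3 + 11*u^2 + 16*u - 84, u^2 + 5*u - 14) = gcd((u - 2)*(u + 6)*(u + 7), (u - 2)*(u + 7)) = u^2 + 5*u - 14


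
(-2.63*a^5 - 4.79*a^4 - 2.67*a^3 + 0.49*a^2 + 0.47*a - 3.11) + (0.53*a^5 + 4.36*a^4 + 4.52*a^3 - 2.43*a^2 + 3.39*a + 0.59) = -2.1*a^5 - 0.43*a^4 + 1.85*a^3 - 1.94*a^2 + 3.86*a - 2.52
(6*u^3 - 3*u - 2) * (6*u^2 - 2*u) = 36*u^5 - 12*u^4 - 18*u^3 - 6*u^2 + 4*u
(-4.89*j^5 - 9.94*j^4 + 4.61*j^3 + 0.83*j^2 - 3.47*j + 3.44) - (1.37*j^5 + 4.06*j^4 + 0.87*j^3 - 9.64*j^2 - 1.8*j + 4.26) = -6.26*j^5 - 14.0*j^4 + 3.74*j^3 + 10.47*j^2 - 1.67*j - 0.82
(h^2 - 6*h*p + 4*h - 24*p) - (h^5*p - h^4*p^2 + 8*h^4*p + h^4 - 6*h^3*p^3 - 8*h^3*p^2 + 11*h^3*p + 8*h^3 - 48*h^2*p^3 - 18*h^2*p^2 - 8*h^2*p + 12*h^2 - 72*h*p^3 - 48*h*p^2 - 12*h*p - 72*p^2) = -h^5*p + h^4*p^2 - 8*h^4*p - h^4 + 6*h^3*p^3 + 8*h^3*p^2 - 11*h^3*p - 8*h^3 + 48*h^2*p^3 + 18*h^2*p^2 + 8*h^2*p - 11*h^2 + 72*h*p^3 + 48*h*p^2 + 6*h*p + 4*h + 72*p^2 - 24*p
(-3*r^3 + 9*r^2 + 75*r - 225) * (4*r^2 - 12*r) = -12*r^5 + 72*r^4 + 192*r^3 - 1800*r^2 + 2700*r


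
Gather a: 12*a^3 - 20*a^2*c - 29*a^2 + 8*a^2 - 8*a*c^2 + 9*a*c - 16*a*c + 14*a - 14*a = 12*a^3 + a^2*(-20*c - 21) + a*(-8*c^2 - 7*c)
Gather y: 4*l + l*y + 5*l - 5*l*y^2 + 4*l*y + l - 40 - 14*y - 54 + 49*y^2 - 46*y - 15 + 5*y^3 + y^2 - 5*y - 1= 10*l + 5*y^3 + y^2*(50 - 5*l) + y*(5*l - 65) - 110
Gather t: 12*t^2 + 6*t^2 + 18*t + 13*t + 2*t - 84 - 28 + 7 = 18*t^2 + 33*t - 105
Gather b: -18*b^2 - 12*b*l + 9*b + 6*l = -18*b^2 + b*(9 - 12*l) + 6*l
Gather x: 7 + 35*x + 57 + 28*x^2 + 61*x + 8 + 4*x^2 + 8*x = 32*x^2 + 104*x + 72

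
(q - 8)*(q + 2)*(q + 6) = q^3 - 52*q - 96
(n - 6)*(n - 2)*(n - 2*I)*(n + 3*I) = n^4 - 8*n^3 + I*n^3 + 18*n^2 - 8*I*n^2 - 48*n + 12*I*n + 72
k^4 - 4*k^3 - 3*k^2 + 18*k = k*(k - 3)^2*(k + 2)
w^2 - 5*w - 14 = (w - 7)*(w + 2)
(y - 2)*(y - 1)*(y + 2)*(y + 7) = y^4 + 6*y^3 - 11*y^2 - 24*y + 28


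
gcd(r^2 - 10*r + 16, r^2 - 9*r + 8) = r - 8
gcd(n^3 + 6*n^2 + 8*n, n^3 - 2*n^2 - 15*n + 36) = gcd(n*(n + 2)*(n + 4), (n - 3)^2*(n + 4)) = n + 4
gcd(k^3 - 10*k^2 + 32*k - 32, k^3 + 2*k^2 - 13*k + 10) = k - 2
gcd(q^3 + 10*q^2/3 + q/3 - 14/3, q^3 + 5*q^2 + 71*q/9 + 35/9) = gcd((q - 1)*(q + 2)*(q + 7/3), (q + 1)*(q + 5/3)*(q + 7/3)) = q + 7/3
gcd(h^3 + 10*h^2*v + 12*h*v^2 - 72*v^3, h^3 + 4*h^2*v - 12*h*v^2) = -h^2 - 4*h*v + 12*v^2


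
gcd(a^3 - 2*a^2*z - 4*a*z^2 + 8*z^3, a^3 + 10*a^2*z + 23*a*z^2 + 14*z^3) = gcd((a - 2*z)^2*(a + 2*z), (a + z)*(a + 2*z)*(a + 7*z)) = a + 2*z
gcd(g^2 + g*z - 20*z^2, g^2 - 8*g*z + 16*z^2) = -g + 4*z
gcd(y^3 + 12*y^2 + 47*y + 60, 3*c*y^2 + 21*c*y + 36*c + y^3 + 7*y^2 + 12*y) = y^2 + 7*y + 12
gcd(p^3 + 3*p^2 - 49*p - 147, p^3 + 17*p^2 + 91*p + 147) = p^2 + 10*p + 21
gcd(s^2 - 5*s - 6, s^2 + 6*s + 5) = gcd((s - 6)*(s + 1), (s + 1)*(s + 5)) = s + 1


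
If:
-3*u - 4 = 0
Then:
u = -4/3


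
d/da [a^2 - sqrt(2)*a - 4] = 2*a - sqrt(2)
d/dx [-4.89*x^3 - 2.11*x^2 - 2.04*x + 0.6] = -14.67*x^2 - 4.22*x - 2.04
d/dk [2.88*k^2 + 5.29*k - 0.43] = 5.76*k + 5.29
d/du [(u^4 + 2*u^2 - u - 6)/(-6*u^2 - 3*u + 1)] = (-12*u^5 - 9*u^4 + 4*u^3 - 12*u^2 - 68*u - 19)/(36*u^4 + 36*u^3 - 3*u^2 - 6*u + 1)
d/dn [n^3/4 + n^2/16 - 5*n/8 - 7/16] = 3*n^2/4 + n/8 - 5/8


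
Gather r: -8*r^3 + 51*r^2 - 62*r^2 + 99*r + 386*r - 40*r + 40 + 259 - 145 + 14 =-8*r^3 - 11*r^2 + 445*r + 168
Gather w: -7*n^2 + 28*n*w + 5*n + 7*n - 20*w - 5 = -7*n^2 + 12*n + w*(28*n - 20) - 5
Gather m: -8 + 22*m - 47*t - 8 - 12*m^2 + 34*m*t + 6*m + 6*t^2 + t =-12*m^2 + m*(34*t + 28) + 6*t^2 - 46*t - 16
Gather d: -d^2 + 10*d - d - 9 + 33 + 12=-d^2 + 9*d + 36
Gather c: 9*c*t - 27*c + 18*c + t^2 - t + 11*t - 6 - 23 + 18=c*(9*t - 9) + t^2 + 10*t - 11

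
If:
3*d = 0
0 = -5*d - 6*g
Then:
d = 0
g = 0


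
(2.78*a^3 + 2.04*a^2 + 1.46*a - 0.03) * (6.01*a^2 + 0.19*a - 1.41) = 16.7078*a^5 + 12.7886*a^4 + 5.2424*a^3 - 2.7793*a^2 - 2.0643*a + 0.0423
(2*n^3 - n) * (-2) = -4*n^3 + 2*n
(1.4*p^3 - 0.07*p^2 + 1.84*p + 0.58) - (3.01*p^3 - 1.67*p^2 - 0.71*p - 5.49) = -1.61*p^3 + 1.6*p^2 + 2.55*p + 6.07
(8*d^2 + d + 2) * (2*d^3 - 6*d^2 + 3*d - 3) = 16*d^5 - 46*d^4 + 22*d^3 - 33*d^2 + 3*d - 6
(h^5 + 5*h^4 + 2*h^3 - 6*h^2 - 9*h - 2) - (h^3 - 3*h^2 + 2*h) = h^5 + 5*h^4 + h^3 - 3*h^2 - 11*h - 2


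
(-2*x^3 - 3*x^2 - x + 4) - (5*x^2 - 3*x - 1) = -2*x^3 - 8*x^2 + 2*x + 5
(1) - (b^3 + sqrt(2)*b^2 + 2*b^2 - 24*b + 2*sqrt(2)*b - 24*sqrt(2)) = -b^3 - 2*b^2 - sqrt(2)*b^2 - 2*sqrt(2)*b + 24*b + 1 + 24*sqrt(2)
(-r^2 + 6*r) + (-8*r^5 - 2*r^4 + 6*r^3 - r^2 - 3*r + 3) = -8*r^5 - 2*r^4 + 6*r^3 - 2*r^2 + 3*r + 3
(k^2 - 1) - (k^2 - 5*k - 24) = 5*k + 23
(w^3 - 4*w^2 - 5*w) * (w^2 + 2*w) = w^5 - 2*w^4 - 13*w^3 - 10*w^2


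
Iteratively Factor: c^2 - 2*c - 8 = (c - 4)*(c + 2)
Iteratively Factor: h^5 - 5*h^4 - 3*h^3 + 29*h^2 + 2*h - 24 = (h + 2)*(h^4 - 7*h^3 + 11*h^2 + 7*h - 12) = (h + 1)*(h + 2)*(h^3 - 8*h^2 + 19*h - 12) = (h - 3)*(h + 1)*(h + 2)*(h^2 - 5*h + 4) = (h - 4)*(h - 3)*(h + 1)*(h + 2)*(h - 1)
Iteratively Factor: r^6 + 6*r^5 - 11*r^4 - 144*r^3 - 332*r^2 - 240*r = (r - 5)*(r^5 + 11*r^4 + 44*r^3 + 76*r^2 + 48*r) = (r - 5)*(r + 4)*(r^4 + 7*r^3 + 16*r^2 + 12*r) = (r - 5)*(r + 3)*(r + 4)*(r^3 + 4*r^2 + 4*r) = (r - 5)*(r + 2)*(r + 3)*(r + 4)*(r^2 + 2*r) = (r - 5)*(r + 2)^2*(r + 3)*(r + 4)*(r)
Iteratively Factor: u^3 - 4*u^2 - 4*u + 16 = (u - 4)*(u^2 - 4) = (u - 4)*(u + 2)*(u - 2)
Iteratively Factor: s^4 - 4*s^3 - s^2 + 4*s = (s)*(s^3 - 4*s^2 - s + 4) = s*(s + 1)*(s^2 - 5*s + 4) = s*(s - 1)*(s + 1)*(s - 4)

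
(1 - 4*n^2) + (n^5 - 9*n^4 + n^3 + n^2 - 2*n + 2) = n^5 - 9*n^4 + n^3 - 3*n^2 - 2*n + 3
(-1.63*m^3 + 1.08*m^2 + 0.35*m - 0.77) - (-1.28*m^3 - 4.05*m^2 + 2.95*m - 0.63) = -0.35*m^3 + 5.13*m^2 - 2.6*m - 0.14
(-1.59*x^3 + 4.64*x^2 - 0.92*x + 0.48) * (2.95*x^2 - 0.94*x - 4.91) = -4.6905*x^5 + 15.1826*x^4 + 0.731300000000001*x^3 - 20.5016*x^2 + 4.066*x - 2.3568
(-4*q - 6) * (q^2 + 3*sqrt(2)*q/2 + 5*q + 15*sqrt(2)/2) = -4*q^3 - 26*q^2 - 6*sqrt(2)*q^2 - 39*sqrt(2)*q - 30*q - 45*sqrt(2)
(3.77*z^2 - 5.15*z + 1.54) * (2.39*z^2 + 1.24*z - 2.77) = 9.0103*z^4 - 7.6337*z^3 - 13.1483*z^2 + 16.1751*z - 4.2658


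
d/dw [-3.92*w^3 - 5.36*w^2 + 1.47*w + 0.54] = -11.76*w^2 - 10.72*w + 1.47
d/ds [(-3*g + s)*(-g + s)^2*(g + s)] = 4*g^3 + 4*g^2*s - 12*g*s^2 + 4*s^3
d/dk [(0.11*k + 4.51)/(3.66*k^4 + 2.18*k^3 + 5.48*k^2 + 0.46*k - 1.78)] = (0.4026*k^4 + 0.2398*k^3 + 0.6028*k^2 + 0.0506*k - (0.11*k + 4.51)*(14.64*k^3 + 6.54*k^2 + 10.96*k + 0.46) - 0.1958)/(3.66*k^4 + 2.18*k^3 + 5.48*k^2 + 0.46*k - 1.78)^2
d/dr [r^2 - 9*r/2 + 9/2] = 2*r - 9/2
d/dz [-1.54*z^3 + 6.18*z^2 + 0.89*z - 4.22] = -4.62*z^2 + 12.36*z + 0.89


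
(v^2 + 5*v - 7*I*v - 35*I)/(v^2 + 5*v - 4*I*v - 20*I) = (v - 7*I)/(v - 4*I)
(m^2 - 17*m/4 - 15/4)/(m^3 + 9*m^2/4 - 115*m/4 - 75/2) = (4*m + 3)/(4*m^2 + 29*m + 30)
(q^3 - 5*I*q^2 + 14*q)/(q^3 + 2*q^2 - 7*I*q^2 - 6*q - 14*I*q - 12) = q*(q^2 - 5*I*q + 14)/(q^3 + q^2*(2 - 7*I) - 2*q*(3 + 7*I) - 12)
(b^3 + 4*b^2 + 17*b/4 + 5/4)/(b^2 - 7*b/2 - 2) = (2*b^2 + 7*b + 5)/(2*(b - 4))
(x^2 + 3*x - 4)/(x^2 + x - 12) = (x - 1)/(x - 3)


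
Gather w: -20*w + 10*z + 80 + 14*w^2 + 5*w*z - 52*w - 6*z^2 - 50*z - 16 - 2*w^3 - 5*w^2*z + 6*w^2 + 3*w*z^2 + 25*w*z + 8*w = -2*w^3 + w^2*(20 - 5*z) + w*(3*z^2 + 30*z - 64) - 6*z^2 - 40*z + 64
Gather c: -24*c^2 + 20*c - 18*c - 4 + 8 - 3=-24*c^2 + 2*c + 1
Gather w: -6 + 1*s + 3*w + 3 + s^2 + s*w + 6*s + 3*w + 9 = s^2 + 7*s + w*(s + 6) + 6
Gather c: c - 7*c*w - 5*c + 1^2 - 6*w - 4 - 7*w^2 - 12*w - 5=c*(-7*w - 4) - 7*w^2 - 18*w - 8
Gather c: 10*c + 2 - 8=10*c - 6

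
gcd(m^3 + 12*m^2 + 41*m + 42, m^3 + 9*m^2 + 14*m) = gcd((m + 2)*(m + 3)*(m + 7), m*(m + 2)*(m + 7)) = m^2 + 9*m + 14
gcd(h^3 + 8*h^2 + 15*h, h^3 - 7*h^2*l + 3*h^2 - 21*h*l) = h^2 + 3*h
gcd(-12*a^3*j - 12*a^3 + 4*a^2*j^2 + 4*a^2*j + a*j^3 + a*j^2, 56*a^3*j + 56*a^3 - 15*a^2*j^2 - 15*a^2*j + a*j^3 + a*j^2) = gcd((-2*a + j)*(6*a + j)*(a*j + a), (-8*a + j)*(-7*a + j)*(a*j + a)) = a*j + a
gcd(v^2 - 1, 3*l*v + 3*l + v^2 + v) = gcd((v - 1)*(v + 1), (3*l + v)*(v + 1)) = v + 1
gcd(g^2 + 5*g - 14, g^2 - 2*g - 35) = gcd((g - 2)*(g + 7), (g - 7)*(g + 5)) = 1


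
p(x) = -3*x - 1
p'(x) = -3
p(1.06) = -4.18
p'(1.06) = -3.00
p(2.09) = -7.27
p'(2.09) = -3.00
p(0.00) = -1.00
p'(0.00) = -3.00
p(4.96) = -15.88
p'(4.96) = -3.00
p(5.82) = -18.46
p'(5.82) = -3.00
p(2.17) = -7.51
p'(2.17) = -3.00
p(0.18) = -1.54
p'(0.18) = -3.00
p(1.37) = -5.11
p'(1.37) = -3.00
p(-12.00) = 35.00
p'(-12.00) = -3.00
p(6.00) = -19.00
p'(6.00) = -3.00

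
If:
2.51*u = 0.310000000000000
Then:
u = 0.12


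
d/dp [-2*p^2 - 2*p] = -4*p - 2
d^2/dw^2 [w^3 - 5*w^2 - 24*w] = 6*w - 10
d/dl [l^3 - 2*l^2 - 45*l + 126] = 3*l^2 - 4*l - 45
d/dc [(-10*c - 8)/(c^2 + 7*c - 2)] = 2*(5*c^2 + 8*c + 38)/(c^4 + 14*c^3 + 45*c^2 - 28*c + 4)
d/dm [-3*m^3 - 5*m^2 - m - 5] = -9*m^2 - 10*m - 1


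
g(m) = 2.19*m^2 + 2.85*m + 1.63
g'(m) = 4.38*m + 2.85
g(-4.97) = 41.56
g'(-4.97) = -18.92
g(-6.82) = 84.06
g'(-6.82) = -27.02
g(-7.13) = 92.64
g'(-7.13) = -28.38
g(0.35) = 2.90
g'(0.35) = 4.38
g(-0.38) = 0.86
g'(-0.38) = 1.19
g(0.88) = 5.83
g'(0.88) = 6.70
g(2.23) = 18.88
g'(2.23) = 12.62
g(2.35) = 20.42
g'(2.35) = 13.14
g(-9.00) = 153.37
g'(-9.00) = -36.57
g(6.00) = 97.57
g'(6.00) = 29.13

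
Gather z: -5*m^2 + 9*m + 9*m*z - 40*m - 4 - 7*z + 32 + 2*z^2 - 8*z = -5*m^2 - 31*m + 2*z^2 + z*(9*m - 15) + 28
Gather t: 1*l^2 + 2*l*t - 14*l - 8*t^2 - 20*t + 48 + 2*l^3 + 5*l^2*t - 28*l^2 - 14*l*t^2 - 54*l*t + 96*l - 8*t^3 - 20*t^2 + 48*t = 2*l^3 - 27*l^2 + 82*l - 8*t^3 + t^2*(-14*l - 28) + t*(5*l^2 - 52*l + 28) + 48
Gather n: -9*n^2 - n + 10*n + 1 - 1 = -9*n^2 + 9*n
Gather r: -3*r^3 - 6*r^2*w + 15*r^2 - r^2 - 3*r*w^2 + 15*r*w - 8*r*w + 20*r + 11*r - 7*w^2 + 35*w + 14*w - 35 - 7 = -3*r^3 + r^2*(14 - 6*w) + r*(-3*w^2 + 7*w + 31) - 7*w^2 + 49*w - 42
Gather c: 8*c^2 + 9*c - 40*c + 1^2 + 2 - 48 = 8*c^2 - 31*c - 45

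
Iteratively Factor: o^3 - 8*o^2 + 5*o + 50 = (o - 5)*(o^2 - 3*o - 10) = (o - 5)*(o + 2)*(o - 5)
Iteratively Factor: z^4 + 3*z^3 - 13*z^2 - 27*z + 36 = (z + 3)*(z^3 - 13*z + 12) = (z - 1)*(z + 3)*(z^2 + z - 12) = (z - 3)*(z - 1)*(z + 3)*(z + 4)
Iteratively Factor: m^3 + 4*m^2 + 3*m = (m)*(m^2 + 4*m + 3) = m*(m + 3)*(m + 1)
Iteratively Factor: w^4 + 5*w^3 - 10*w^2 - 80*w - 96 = (w + 3)*(w^3 + 2*w^2 - 16*w - 32) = (w + 2)*(w + 3)*(w^2 - 16) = (w + 2)*(w + 3)*(w + 4)*(w - 4)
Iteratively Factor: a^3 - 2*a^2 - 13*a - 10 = (a + 1)*(a^2 - 3*a - 10) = (a - 5)*(a + 1)*(a + 2)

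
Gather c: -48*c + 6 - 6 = -48*c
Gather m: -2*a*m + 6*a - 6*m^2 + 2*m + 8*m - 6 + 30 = 6*a - 6*m^2 + m*(10 - 2*a) + 24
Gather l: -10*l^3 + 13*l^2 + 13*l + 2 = -10*l^3 + 13*l^2 + 13*l + 2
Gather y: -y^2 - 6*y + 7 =-y^2 - 6*y + 7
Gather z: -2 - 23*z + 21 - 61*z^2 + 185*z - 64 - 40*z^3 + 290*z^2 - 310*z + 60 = -40*z^3 + 229*z^2 - 148*z + 15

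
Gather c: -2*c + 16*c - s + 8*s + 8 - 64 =14*c + 7*s - 56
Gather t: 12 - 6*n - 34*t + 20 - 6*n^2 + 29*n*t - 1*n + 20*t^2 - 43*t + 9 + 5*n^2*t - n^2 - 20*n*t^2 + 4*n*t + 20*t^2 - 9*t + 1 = -7*n^2 - 7*n + t^2*(40 - 20*n) + t*(5*n^2 + 33*n - 86) + 42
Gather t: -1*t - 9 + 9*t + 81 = 8*t + 72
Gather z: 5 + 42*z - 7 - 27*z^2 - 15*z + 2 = -27*z^2 + 27*z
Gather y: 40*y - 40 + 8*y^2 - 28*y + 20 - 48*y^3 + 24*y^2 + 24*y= -48*y^3 + 32*y^2 + 36*y - 20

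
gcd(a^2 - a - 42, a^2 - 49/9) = 1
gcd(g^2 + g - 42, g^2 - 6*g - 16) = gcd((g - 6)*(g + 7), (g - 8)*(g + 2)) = 1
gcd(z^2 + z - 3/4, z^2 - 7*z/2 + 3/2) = z - 1/2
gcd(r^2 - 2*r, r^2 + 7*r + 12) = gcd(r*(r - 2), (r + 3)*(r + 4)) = 1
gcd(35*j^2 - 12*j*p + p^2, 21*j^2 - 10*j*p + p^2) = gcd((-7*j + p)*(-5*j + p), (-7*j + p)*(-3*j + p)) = -7*j + p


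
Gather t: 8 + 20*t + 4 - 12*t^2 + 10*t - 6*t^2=-18*t^2 + 30*t + 12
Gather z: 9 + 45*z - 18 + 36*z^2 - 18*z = 36*z^2 + 27*z - 9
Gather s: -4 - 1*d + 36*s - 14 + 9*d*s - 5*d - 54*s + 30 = -6*d + s*(9*d - 18) + 12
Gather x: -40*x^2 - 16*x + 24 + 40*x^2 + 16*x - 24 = 0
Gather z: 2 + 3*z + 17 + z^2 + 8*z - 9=z^2 + 11*z + 10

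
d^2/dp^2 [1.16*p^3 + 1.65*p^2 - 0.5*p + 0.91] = 6.96*p + 3.3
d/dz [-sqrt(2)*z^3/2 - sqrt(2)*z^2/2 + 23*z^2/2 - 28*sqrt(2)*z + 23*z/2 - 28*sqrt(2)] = -3*sqrt(2)*z^2/2 - sqrt(2)*z + 23*z - 28*sqrt(2) + 23/2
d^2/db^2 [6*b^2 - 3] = 12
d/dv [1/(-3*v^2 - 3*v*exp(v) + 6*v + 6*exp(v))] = (v*exp(v) + 2*v - exp(v) - 2)/(3*(v^2 + v*exp(v) - 2*v - 2*exp(v))^2)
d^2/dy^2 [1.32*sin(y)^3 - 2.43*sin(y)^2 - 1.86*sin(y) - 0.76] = 0.869999999999999*sin(y) + 2.97*sin(3*y) - 4.86*cos(2*y)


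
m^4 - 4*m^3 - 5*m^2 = m^2*(m - 5)*(m + 1)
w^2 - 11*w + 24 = (w - 8)*(w - 3)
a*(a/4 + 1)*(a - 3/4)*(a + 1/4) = a^4/4 + 7*a^3/8 - 35*a^2/64 - 3*a/16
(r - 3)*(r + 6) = r^2 + 3*r - 18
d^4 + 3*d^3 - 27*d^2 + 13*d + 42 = (d - 3)*(d - 2)*(d + 1)*(d + 7)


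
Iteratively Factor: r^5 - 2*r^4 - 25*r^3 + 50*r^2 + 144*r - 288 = (r - 3)*(r^4 + r^3 - 22*r^2 - 16*r + 96) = (r - 3)*(r - 2)*(r^3 + 3*r^2 - 16*r - 48) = (r - 3)*(r - 2)*(r + 4)*(r^2 - r - 12) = (r - 3)*(r - 2)*(r + 3)*(r + 4)*(r - 4)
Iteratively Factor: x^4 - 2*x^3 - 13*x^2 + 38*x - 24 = (x - 1)*(x^3 - x^2 - 14*x + 24) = (x - 1)*(x + 4)*(x^2 - 5*x + 6) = (x - 3)*(x - 1)*(x + 4)*(x - 2)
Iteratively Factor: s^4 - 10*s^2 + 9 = (s - 3)*(s^3 + 3*s^2 - s - 3) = (s - 3)*(s - 1)*(s^2 + 4*s + 3) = (s - 3)*(s - 1)*(s + 1)*(s + 3)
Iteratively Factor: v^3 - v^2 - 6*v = (v)*(v^2 - v - 6) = v*(v - 3)*(v + 2)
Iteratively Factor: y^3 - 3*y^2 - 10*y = (y)*(y^2 - 3*y - 10) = y*(y + 2)*(y - 5)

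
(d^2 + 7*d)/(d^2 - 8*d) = (d + 7)/(d - 8)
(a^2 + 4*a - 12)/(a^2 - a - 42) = (a - 2)/(a - 7)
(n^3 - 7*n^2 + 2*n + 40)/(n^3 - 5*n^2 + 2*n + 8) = (n^2 - 3*n - 10)/(n^2 - n - 2)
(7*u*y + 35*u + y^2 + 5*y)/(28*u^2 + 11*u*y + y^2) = (y + 5)/(4*u + y)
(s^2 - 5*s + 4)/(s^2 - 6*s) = (s^2 - 5*s + 4)/(s*(s - 6))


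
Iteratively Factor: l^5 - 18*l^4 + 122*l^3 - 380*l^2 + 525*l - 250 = (l - 5)*(l^4 - 13*l^3 + 57*l^2 - 95*l + 50) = (l - 5)^2*(l^3 - 8*l^2 + 17*l - 10) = (l - 5)^2*(l - 1)*(l^2 - 7*l + 10) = (l - 5)^3*(l - 1)*(l - 2)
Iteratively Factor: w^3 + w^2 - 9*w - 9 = (w - 3)*(w^2 + 4*w + 3) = (w - 3)*(w + 1)*(w + 3)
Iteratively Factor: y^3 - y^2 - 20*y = (y + 4)*(y^2 - 5*y) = y*(y + 4)*(y - 5)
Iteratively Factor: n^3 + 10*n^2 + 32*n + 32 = (n + 4)*(n^2 + 6*n + 8) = (n + 4)^2*(n + 2)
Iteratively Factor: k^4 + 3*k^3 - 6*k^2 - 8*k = (k)*(k^3 + 3*k^2 - 6*k - 8) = k*(k + 1)*(k^2 + 2*k - 8) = k*(k - 2)*(k + 1)*(k + 4)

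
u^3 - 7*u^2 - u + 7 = (u - 7)*(u - 1)*(u + 1)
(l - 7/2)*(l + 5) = l^2 + 3*l/2 - 35/2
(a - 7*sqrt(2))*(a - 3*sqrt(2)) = a^2 - 10*sqrt(2)*a + 42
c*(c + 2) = c^2 + 2*c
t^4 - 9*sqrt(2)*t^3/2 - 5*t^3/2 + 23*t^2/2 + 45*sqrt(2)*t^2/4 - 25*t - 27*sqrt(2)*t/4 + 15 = (t - 3/2)*(t - 1)*(t - 5*sqrt(2)/2)*(t - 2*sqrt(2))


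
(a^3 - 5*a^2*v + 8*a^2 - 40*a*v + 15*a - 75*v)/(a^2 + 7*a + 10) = (a^2 - 5*a*v + 3*a - 15*v)/(a + 2)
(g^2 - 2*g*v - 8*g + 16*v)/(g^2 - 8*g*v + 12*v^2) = (8 - g)/(-g + 6*v)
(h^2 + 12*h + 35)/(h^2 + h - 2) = (h^2 + 12*h + 35)/(h^2 + h - 2)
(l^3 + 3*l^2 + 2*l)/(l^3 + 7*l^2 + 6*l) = (l + 2)/(l + 6)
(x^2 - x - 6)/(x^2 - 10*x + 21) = (x + 2)/(x - 7)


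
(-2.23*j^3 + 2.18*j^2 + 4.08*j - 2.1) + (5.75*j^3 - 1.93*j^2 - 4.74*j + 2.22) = 3.52*j^3 + 0.25*j^2 - 0.66*j + 0.12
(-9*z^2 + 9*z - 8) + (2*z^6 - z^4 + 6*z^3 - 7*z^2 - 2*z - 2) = 2*z^6 - z^4 + 6*z^3 - 16*z^2 + 7*z - 10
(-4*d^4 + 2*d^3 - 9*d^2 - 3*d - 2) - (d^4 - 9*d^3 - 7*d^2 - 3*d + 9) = -5*d^4 + 11*d^3 - 2*d^2 - 11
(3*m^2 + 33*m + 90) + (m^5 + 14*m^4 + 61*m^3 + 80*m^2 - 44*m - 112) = m^5 + 14*m^4 + 61*m^3 + 83*m^2 - 11*m - 22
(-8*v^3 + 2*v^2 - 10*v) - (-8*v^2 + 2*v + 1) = -8*v^3 + 10*v^2 - 12*v - 1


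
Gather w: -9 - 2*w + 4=-2*w - 5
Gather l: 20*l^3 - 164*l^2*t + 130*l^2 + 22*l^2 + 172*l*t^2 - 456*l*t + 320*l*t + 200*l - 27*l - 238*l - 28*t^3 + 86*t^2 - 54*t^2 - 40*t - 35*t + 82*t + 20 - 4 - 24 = 20*l^3 + l^2*(152 - 164*t) + l*(172*t^2 - 136*t - 65) - 28*t^3 + 32*t^2 + 7*t - 8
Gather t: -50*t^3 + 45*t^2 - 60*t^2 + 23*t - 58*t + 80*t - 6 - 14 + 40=-50*t^3 - 15*t^2 + 45*t + 20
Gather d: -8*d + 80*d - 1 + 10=72*d + 9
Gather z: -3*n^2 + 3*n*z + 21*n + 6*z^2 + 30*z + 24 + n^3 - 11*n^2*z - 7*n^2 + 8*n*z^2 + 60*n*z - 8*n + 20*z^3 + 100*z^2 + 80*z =n^3 - 10*n^2 + 13*n + 20*z^3 + z^2*(8*n + 106) + z*(-11*n^2 + 63*n + 110) + 24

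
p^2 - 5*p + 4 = (p - 4)*(p - 1)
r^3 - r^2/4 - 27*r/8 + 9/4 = (r - 3/2)*(r - 3/4)*(r + 2)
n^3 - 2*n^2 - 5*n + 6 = (n - 3)*(n - 1)*(n + 2)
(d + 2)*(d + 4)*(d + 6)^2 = d^4 + 18*d^3 + 116*d^2 + 312*d + 288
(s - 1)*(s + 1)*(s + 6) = s^3 + 6*s^2 - s - 6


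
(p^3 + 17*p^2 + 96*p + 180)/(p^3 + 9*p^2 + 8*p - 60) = (p + 6)/(p - 2)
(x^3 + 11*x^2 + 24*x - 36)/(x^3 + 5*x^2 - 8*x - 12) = (x^2 + 5*x - 6)/(x^2 - x - 2)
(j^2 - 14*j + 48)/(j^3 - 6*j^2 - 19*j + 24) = (j - 6)/(j^2 + 2*j - 3)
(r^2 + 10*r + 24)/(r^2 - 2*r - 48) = (r + 4)/(r - 8)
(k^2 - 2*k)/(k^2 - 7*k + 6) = k*(k - 2)/(k^2 - 7*k + 6)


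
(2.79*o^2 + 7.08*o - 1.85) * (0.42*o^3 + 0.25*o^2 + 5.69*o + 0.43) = 1.1718*o^5 + 3.6711*o^4 + 16.8681*o^3 + 41.0224*o^2 - 7.4821*o - 0.7955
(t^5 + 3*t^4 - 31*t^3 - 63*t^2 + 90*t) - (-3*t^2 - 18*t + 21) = t^5 + 3*t^4 - 31*t^3 - 60*t^2 + 108*t - 21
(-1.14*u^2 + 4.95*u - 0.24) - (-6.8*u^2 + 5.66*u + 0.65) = 5.66*u^2 - 0.71*u - 0.89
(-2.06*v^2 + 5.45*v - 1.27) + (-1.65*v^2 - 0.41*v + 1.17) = -3.71*v^2 + 5.04*v - 0.1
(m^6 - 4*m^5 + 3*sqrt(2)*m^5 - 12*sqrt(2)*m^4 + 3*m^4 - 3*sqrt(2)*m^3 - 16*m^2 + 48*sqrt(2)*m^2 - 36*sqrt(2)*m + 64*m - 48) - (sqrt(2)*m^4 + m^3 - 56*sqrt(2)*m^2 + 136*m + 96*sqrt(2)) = m^6 - 4*m^5 + 3*sqrt(2)*m^5 - 13*sqrt(2)*m^4 + 3*m^4 - 3*sqrt(2)*m^3 - m^3 - 16*m^2 + 104*sqrt(2)*m^2 - 72*m - 36*sqrt(2)*m - 96*sqrt(2) - 48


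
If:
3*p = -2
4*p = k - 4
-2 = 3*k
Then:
No Solution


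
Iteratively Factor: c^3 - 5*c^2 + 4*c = (c - 4)*(c^2 - c) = (c - 4)*(c - 1)*(c)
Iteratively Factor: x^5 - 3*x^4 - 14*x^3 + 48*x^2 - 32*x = (x - 1)*(x^4 - 2*x^3 - 16*x^2 + 32*x) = (x - 2)*(x - 1)*(x^3 - 16*x) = (x - 4)*(x - 2)*(x - 1)*(x^2 + 4*x) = x*(x - 4)*(x - 2)*(x - 1)*(x + 4)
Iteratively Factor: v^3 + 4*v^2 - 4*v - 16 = (v + 2)*(v^2 + 2*v - 8) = (v - 2)*(v + 2)*(v + 4)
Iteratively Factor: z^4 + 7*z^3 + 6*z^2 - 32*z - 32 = (z - 2)*(z^3 + 9*z^2 + 24*z + 16) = (z - 2)*(z + 4)*(z^2 + 5*z + 4) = (z - 2)*(z + 4)^2*(z + 1)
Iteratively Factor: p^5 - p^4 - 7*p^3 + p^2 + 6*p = (p + 2)*(p^4 - 3*p^3 - p^2 + 3*p) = p*(p + 2)*(p^3 - 3*p^2 - p + 3) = p*(p - 3)*(p + 2)*(p^2 - 1) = p*(p - 3)*(p - 1)*(p + 2)*(p + 1)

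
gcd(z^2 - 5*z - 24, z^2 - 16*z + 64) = z - 8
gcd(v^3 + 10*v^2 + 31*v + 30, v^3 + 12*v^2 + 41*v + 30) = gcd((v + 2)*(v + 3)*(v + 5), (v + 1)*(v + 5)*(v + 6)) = v + 5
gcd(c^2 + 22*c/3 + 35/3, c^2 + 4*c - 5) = c + 5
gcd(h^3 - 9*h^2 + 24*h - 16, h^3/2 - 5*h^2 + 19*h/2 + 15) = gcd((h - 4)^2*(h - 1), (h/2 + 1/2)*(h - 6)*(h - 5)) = 1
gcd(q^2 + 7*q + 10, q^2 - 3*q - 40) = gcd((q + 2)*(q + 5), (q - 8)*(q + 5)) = q + 5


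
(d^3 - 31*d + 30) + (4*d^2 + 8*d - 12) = d^3 + 4*d^2 - 23*d + 18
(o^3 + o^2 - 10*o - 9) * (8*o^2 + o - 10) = 8*o^5 + 9*o^4 - 89*o^3 - 92*o^2 + 91*o + 90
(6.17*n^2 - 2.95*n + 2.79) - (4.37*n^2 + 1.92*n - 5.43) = 1.8*n^2 - 4.87*n + 8.22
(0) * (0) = 0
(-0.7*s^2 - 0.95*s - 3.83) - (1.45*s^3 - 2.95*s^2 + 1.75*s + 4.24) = -1.45*s^3 + 2.25*s^2 - 2.7*s - 8.07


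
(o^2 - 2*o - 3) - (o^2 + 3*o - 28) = 25 - 5*o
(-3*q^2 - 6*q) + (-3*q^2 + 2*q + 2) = -6*q^2 - 4*q + 2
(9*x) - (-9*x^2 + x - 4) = 9*x^2 + 8*x + 4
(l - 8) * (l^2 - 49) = l^3 - 8*l^2 - 49*l + 392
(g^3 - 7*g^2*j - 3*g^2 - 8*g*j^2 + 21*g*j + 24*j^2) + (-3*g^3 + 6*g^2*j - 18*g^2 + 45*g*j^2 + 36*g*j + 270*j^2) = -2*g^3 - g^2*j - 21*g^2 + 37*g*j^2 + 57*g*j + 294*j^2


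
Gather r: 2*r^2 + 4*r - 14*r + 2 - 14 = 2*r^2 - 10*r - 12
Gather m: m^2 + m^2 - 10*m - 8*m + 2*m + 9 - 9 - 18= 2*m^2 - 16*m - 18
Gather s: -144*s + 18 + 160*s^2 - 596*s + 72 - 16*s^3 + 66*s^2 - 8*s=-16*s^3 + 226*s^2 - 748*s + 90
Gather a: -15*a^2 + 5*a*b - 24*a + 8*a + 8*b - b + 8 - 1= -15*a^2 + a*(5*b - 16) + 7*b + 7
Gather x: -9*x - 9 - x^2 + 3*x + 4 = -x^2 - 6*x - 5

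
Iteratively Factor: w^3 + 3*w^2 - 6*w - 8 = (w + 4)*(w^2 - w - 2) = (w - 2)*(w + 4)*(w + 1)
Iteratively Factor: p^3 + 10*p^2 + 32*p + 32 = (p + 2)*(p^2 + 8*p + 16) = (p + 2)*(p + 4)*(p + 4)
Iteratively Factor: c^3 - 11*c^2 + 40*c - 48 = (c - 4)*(c^2 - 7*c + 12) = (c - 4)^2*(c - 3)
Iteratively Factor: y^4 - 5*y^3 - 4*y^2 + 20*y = (y + 2)*(y^3 - 7*y^2 + 10*y) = y*(y + 2)*(y^2 - 7*y + 10) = y*(y - 2)*(y + 2)*(y - 5)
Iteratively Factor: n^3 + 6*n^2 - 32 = (n + 4)*(n^2 + 2*n - 8) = (n - 2)*(n + 4)*(n + 4)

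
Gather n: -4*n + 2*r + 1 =-4*n + 2*r + 1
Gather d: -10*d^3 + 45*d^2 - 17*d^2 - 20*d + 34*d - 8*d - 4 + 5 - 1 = -10*d^3 + 28*d^2 + 6*d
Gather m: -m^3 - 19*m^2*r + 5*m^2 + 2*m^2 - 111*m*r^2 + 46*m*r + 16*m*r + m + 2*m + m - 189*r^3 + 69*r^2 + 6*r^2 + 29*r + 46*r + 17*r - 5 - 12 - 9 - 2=-m^3 + m^2*(7 - 19*r) + m*(-111*r^2 + 62*r + 4) - 189*r^3 + 75*r^2 + 92*r - 28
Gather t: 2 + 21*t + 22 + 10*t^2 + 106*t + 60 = 10*t^2 + 127*t + 84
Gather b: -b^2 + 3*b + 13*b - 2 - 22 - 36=-b^2 + 16*b - 60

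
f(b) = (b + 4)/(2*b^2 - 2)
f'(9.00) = -0.01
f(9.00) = 0.08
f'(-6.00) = 0.00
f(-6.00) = -0.03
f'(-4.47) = 0.02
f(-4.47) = -0.01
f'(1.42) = -6.96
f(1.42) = 2.67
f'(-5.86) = 0.01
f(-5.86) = -0.03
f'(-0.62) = 4.72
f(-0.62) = -2.75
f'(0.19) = -1.38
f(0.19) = -2.17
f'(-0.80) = 18.36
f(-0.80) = -4.44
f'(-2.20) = 0.40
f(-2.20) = 0.23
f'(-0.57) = 3.55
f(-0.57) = -2.54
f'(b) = -4*b*(b + 4)/(2*b^2 - 2)^2 + 1/(2*b^2 - 2) = (b^2 - 2*b*(b + 4) - 1)/(2*(b^2 - 1)^2)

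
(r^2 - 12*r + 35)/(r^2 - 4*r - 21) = (r - 5)/(r + 3)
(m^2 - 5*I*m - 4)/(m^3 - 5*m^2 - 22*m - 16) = (-m^2 + 5*I*m + 4)/(-m^3 + 5*m^2 + 22*m + 16)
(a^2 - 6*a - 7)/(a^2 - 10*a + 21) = (a + 1)/(a - 3)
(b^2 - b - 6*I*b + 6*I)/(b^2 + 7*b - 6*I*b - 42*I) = (b - 1)/(b + 7)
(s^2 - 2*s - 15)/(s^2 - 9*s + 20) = (s + 3)/(s - 4)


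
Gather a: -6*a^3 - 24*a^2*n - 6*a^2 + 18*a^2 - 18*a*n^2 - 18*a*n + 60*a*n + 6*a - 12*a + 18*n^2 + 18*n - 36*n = -6*a^3 + a^2*(12 - 24*n) + a*(-18*n^2 + 42*n - 6) + 18*n^2 - 18*n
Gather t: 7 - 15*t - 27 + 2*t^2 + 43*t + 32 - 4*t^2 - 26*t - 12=-2*t^2 + 2*t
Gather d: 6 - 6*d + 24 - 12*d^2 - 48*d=-12*d^2 - 54*d + 30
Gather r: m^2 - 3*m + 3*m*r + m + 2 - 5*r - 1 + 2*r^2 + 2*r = m^2 - 2*m + 2*r^2 + r*(3*m - 3) + 1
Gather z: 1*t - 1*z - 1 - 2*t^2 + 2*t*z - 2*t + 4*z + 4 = -2*t^2 - t + z*(2*t + 3) + 3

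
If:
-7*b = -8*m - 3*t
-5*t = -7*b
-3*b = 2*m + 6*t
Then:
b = 0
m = 0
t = 0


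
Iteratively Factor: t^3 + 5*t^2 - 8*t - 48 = (t + 4)*(t^2 + t - 12) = (t + 4)^2*(t - 3)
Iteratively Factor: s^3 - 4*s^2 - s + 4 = (s - 1)*(s^2 - 3*s - 4) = (s - 4)*(s - 1)*(s + 1)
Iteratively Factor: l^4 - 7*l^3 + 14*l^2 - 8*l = (l)*(l^3 - 7*l^2 + 14*l - 8) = l*(l - 1)*(l^2 - 6*l + 8) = l*(l - 4)*(l - 1)*(l - 2)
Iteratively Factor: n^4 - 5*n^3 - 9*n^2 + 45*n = (n)*(n^3 - 5*n^2 - 9*n + 45) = n*(n - 3)*(n^2 - 2*n - 15) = n*(n - 3)*(n + 3)*(n - 5)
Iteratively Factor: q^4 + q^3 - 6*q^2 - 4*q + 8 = (q - 2)*(q^3 + 3*q^2 - 4) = (q - 2)*(q - 1)*(q^2 + 4*q + 4) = (q - 2)*(q - 1)*(q + 2)*(q + 2)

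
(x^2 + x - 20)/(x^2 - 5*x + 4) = (x + 5)/(x - 1)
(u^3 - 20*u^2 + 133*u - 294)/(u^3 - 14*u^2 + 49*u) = (u - 6)/u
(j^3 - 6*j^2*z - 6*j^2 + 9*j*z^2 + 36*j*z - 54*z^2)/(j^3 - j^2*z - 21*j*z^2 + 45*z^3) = (j - 6)/(j + 5*z)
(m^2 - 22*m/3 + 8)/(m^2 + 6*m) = (m^2 - 22*m/3 + 8)/(m*(m + 6))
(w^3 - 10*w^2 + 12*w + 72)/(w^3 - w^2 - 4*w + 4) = (w^2 - 12*w + 36)/(w^2 - 3*w + 2)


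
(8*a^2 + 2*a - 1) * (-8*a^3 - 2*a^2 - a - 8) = -64*a^5 - 32*a^4 - 4*a^3 - 64*a^2 - 15*a + 8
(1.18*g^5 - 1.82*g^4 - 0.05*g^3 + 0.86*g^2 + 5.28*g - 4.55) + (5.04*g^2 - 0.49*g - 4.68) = 1.18*g^5 - 1.82*g^4 - 0.05*g^3 + 5.9*g^2 + 4.79*g - 9.23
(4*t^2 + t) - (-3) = 4*t^2 + t + 3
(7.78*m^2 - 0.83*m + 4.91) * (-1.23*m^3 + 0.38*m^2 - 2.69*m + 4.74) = -9.5694*m^5 + 3.9773*m^4 - 27.2829*m^3 + 40.9757*m^2 - 17.1421*m + 23.2734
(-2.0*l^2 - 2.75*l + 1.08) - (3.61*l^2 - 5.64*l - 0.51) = -5.61*l^2 + 2.89*l + 1.59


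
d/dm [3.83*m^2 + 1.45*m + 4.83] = 7.66*m + 1.45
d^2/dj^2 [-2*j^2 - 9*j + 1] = -4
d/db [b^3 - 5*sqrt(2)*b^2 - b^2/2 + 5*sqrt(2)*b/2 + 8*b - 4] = 3*b^2 - 10*sqrt(2)*b - b + 5*sqrt(2)/2 + 8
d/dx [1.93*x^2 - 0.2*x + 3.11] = 3.86*x - 0.2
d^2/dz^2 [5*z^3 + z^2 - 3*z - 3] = 30*z + 2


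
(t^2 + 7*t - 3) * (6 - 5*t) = -5*t^3 - 29*t^2 + 57*t - 18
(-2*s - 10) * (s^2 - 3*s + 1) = -2*s^3 - 4*s^2 + 28*s - 10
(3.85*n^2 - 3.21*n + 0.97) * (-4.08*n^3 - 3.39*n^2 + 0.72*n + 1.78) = -15.708*n^5 + 0.0452999999999992*n^4 + 9.6963*n^3 + 1.2535*n^2 - 5.0154*n + 1.7266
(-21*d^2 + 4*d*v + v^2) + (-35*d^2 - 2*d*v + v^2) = -56*d^2 + 2*d*v + 2*v^2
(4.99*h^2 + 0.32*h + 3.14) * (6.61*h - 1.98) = 32.9839*h^3 - 7.765*h^2 + 20.1218*h - 6.2172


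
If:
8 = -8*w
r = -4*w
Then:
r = 4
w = -1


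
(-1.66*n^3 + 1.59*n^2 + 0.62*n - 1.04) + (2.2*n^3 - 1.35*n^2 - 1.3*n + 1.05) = 0.54*n^3 + 0.24*n^2 - 0.68*n + 0.01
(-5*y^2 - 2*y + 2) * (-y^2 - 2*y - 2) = 5*y^4 + 12*y^3 + 12*y^2 - 4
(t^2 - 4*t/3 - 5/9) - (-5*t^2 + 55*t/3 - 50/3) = 6*t^2 - 59*t/3 + 145/9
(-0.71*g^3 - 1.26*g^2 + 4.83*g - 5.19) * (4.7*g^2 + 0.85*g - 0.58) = -3.337*g^5 - 6.5255*g^4 + 22.0418*g^3 - 19.5567*g^2 - 7.2129*g + 3.0102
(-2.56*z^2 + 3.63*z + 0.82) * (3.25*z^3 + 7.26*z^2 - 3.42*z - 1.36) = -8.32*z^5 - 6.7881*z^4 + 37.774*z^3 - 2.9798*z^2 - 7.7412*z - 1.1152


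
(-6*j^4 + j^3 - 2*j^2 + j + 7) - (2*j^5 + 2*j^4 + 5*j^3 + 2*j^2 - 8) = -2*j^5 - 8*j^4 - 4*j^3 - 4*j^2 + j + 15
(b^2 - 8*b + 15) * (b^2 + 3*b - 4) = b^4 - 5*b^3 - 13*b^2 + 77*b - 60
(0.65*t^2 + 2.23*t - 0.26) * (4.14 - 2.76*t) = -1.794*t^3 - 3.4638*t^2 + 9.9498*t - 1.0764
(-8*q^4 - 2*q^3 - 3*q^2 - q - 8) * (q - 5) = -8*q^5 + 38*q^4 + 7*q^3 + 14*q^2 - 3*q + 40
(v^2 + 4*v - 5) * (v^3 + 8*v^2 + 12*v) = v^5 + 12*v^4 + 39*v^3 + 8*v^2 - 60*v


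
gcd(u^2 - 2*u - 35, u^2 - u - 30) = u + 5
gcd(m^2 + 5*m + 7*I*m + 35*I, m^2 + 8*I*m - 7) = m + 7*I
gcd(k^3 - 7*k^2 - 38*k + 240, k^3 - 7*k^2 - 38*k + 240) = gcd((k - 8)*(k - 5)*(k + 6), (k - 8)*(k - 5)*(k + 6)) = k^3 - 7*k^2 - 38*k + 240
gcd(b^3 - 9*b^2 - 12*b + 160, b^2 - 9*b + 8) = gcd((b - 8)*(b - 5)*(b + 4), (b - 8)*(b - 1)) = b - 8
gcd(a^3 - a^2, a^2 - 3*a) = a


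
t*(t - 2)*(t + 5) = t^3 + 3*t^2 - 10*t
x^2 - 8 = (x - 2*sqrt(2))*(x + 2*sqrt(2))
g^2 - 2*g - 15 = (g - 5)*(g + 3)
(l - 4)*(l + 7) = l^2 + 3*l - 28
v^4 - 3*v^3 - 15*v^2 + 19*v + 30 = (v - 5)*(v - 2)*(v + 1)*(v + 3)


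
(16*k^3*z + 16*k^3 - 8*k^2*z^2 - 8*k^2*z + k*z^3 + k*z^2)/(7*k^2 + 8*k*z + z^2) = k*(16*k^2*z + 16*k^2 - 8*k*z^2 - 8*k*z + z^3 + z^2)/(7*k^2 + 8*k*z + z^2)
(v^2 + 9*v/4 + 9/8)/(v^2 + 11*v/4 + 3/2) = (v + 3/2)/(v + 2)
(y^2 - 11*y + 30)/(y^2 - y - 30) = (y - 5)/(y + 5)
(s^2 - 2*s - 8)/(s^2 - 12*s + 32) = (s + 2)/(s - 8)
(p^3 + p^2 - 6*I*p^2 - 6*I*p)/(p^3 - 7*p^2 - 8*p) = (p - 6*I)/(p - 8)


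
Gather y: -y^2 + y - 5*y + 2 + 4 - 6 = -y^2 - 4*y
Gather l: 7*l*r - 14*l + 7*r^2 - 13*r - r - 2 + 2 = l*(7*r - 14) + 7*r^2 - 14*r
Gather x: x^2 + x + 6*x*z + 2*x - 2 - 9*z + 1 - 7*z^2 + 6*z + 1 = x^2 + x*(6*z + 3) - 7*z^2 - 3*z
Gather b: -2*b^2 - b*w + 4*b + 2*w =-2*b^2 + b*(4 - w) + 2*w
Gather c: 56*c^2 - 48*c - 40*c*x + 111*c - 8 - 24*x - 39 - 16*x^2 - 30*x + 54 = 56*c^2 + c*(63 - 40*x) - 16*x^2 - 54*x + 7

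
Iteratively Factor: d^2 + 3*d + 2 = (d + 1)*(d + 2)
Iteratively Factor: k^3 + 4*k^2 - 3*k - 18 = (k - 2)*(k^2 + 6*k + 9) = (k - 2)*(k + 3)*(k + 3)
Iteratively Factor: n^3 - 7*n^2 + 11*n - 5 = (n - 5)*(n^2 - 2*n + 1) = (n - 5)*(n - 1)*(n - 1)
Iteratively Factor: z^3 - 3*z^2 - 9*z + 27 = (z - 3)*(z^2 - 9) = (z - 3)*(z + 3)*(z - 3)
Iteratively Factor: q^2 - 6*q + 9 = (q - 3)*(q - 3)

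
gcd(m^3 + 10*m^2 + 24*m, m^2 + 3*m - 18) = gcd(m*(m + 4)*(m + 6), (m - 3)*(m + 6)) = m + 6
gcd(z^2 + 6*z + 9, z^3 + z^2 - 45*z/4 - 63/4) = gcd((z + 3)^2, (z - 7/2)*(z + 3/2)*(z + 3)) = z + 3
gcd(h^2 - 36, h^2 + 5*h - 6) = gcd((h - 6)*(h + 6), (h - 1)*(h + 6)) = h + 6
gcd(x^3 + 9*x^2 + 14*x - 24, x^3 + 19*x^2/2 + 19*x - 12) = x^2 + 10*x + 24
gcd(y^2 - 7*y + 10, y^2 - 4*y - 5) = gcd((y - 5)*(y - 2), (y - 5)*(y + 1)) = y - 5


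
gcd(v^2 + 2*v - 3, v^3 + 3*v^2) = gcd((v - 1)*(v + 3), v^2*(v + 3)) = v + 3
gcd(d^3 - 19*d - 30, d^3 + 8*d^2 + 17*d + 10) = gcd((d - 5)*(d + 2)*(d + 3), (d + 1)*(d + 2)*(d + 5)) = d + 2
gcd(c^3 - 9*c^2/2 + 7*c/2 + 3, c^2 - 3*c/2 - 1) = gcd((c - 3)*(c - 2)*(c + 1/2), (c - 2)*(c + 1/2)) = c^2 - 3*c/2 - 1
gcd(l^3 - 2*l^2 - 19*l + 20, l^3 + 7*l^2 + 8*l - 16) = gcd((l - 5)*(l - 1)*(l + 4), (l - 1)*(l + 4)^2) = l^2 + 3*l - 4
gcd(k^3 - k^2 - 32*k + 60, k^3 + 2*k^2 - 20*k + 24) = k^2 + 4*k - 12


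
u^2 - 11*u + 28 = (u - 7)*(u - 4)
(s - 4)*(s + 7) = s^2 + 3*s - 28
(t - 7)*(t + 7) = t^2 - 49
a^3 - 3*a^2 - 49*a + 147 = (a - 7)*(a - 3)*(a + 7)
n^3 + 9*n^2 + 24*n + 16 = (n + 1)*(n + 4)^2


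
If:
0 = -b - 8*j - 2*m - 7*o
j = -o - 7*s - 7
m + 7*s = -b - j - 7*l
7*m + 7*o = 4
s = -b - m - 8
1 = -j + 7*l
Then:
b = -10113/686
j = 4183/686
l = 4869/4802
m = 5219/686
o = -4827/686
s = -297/343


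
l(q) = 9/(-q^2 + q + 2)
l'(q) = 9*(2*q - 1)/(-q^2 + q + 2)^2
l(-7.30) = -0.15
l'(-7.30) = -0.04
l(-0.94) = 51.02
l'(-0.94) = -832.99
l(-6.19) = -0.21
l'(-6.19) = -0.07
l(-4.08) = -0.48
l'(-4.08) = -0.24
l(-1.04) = -74.01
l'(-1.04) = -1874.68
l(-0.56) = 7.99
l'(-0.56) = -15.04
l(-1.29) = -9.43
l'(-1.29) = -35.39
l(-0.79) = 15.36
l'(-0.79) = -67.64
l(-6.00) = -0.22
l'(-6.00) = -0.07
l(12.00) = -0.07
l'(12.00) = 0.01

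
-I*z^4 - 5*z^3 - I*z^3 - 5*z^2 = z^2*(z - 5*I)*(-I*z - I)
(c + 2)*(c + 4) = c^2 + 6*c + 8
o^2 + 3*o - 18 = (o - 3)*(o + 6)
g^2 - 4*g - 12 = (g - 6)*(g + 2)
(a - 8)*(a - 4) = a^2 - 12*a + 32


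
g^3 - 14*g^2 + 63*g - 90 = (g - 6)*(g - 5)*(g - 3)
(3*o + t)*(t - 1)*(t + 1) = 3*o*t^2 - 3*o + t^3 - t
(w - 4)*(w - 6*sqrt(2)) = w^2 - 6*sqrt(2)*w - 4*w + 24*sqrt(2)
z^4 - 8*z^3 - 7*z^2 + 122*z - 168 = (z - 7)*(z - 3)*(z - 2)*(z + 4)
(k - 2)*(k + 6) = k^2 + 4*k - 12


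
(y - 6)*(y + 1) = y^2 - 5*y - 6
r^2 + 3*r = r*(r + 3)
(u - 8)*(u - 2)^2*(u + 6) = u^4 - 6*u^3 - 36*u^2 + 184*u - 192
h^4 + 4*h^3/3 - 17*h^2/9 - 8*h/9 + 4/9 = (h - 1)*(h - 1/3)*(h + 2/3)*(h + 2)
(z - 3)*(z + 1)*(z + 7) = z^3 + 5*z^2 - 17*z - 21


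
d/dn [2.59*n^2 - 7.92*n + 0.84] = 5.18*n - 7.92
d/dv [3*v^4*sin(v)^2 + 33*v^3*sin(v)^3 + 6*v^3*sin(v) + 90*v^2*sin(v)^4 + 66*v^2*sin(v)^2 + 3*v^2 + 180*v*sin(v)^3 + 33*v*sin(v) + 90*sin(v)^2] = 3*v^4*sin(2*v) + 99*v^3*sin(v)^2*cos(v) + 12*v^3*sin(v)^2 + 6*v^3*cos(v) + 360*v^2*sin(v)^3*cos(v) + 99*v^2*sin(v)^3 + 18*v^2*sin(v) + 66*v^2*sin(2*v) + 180*v*sin(v)^4 + 540*v*sin(v)^2*cos(v) + 132*v*sin(v)^2 + 33*v*cos(v) + 6*v + 180*sin(v)^3 + 33*sin(v) + 90*sin(2*v)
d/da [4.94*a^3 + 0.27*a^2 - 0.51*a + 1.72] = 14.82*a^2 + 0.54*a - 0.51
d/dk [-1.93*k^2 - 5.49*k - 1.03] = -3.86*k - 5.49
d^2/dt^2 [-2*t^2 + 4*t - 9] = -4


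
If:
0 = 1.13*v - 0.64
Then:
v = 0.57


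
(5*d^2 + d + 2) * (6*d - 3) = 30*d^3 - 9*d^2 + 9*d - 6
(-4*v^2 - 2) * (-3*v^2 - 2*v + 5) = 12*v^4 + 8*v^3 - 14*v^2 + 4*v - 10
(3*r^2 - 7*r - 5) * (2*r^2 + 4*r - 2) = 6*r^4 - 2*r^3 - 44*r^2 - 6*r + 10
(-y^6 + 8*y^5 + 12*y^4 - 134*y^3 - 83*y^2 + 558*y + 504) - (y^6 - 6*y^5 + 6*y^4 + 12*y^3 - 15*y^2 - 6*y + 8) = -2*y^6 + 14*y^5 + 6*y^4 - 146*y^3 - 68*y^2 + 564*y + 496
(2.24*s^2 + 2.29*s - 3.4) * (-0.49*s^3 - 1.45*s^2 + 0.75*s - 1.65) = -1.0976*s^5 - 4.3701*s^4 + 0.0255000000000001*s^3 + 2.9515*s^2 - 6.3285*s + 5.61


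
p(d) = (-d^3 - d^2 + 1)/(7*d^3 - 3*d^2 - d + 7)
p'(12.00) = 0.00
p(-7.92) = -0.12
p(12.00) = -0.16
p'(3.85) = 0.01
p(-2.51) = -0.09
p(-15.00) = -0.13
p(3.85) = -0.20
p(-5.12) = -0.11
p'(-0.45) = -0.09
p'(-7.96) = 0.00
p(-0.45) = 0.14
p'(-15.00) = 0.00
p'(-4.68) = 0.01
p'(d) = (-3*d^2 - 2*d)/(7*d^3 - 3*d^2 - d + 7) + (-21*d^2 + 6*d + 1)*(-d^3 - d^2 + 1)/(7*d^3 - 3*d^2 - d + 7)^2 = (10*d^4 + 2*d^3 - 41*d^2 - 8*d + 1)/(49*d^6 - 42*d^5 - 5*d^4 + 104*d^3 - 41*d^2 - 14*d + 49)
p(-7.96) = -0.12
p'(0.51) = -0.29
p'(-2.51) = 0.01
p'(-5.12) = 0.01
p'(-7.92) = 0.00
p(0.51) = 0.09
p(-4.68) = -0.11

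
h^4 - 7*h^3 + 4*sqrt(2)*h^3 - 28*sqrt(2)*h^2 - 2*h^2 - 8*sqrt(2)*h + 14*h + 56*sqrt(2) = (h - 7)*(h - sqrt(2))*(h + sqrt(2))*(h + 4*sqrt(2))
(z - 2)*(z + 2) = z^2 - 4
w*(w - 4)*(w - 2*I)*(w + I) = w^4 - 4*w^3 - I*w^3 + 2*w^2 + 4*I*w^2 - 8*w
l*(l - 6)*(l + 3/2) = l^3 - 9*l^2/2 - 9*l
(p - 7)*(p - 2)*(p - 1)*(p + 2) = p^4 - 8*p^3 + 3*p^2 + 32*p - 28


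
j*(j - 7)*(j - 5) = j^3 - 12*j^2 + 35*j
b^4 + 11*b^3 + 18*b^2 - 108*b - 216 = (b - 3)*(b + 2)*(b + 6)^2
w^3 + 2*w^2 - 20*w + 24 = (w - 2)^2*(w + 6)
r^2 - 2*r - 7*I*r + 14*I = (r - 2)*(r - 7*I)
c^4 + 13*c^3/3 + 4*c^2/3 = c^2*(c + 1/3)*(c + 4)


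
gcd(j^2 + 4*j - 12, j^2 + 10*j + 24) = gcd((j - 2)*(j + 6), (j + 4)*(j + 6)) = j + 6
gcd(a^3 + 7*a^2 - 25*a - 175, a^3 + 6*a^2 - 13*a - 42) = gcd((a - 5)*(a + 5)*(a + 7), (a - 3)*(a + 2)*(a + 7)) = a + 7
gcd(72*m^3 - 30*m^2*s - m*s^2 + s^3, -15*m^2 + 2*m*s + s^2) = -3*m + s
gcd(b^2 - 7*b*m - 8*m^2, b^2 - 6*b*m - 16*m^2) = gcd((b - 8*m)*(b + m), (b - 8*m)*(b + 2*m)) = b - 8*m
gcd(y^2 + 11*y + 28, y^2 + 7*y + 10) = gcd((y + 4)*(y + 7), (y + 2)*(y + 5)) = 1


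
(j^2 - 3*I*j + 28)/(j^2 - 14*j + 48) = (j^2 - 3*I*j + 28)/(j^2 - 14*j + 48)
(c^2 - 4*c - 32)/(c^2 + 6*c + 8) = (c - 8)/(c + 2)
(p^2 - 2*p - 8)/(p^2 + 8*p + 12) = (p - 4)/(p + 6)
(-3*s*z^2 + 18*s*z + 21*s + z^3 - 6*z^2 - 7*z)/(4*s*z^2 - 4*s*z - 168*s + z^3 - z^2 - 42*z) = (-3*s*z - 3*s + z^2 + z)/(4*s*z + 24*s + z^2 + 6*z)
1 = 1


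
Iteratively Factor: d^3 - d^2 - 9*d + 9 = (d - 3)*(d^2 + 2*d - 3) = (d - 3)*(d + 3)*(d - 1)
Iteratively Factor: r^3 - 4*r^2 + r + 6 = (r - 3)*(r^2 - r - 2) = (r - 3)*(r + 1)*(r - 2)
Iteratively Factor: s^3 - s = (s - 1)*(s^2 + s) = (s - 1)*(s + 1)*(s)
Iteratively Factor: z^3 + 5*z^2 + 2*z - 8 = (z + 4)*(z^2 + z - 2) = (z + 2)*(z + 4)*(z - 1)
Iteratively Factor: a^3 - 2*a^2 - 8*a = (a + 2)*(a^2 - 4*a) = a*(a + 2)*(a - 4)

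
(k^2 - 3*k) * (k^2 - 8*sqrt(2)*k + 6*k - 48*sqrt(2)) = k^4 - 8*sqrt(2)*k^3 + 3*k^3 - 24*sqrt(2)*k^2 - 18*k^2 + 144*sqrt(2)*k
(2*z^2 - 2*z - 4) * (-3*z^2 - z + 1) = -6*z^4 + 4*z^3 + 16*z^2 + 2*z - 4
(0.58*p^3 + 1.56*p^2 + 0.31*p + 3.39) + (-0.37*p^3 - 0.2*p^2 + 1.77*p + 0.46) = 0.21*p^3 + 1.36*p^2 + 2.08*p + 3.85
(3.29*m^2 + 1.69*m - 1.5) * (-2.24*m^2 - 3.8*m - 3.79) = -7.3696*m^4 - 16.2876*m^3 - 15.5311*m^2 - 0.705100000000001*m + 5.685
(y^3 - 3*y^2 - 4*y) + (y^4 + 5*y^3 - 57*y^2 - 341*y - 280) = y^4 + 6*y^3 - 60*y^2 - 345*y - 280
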